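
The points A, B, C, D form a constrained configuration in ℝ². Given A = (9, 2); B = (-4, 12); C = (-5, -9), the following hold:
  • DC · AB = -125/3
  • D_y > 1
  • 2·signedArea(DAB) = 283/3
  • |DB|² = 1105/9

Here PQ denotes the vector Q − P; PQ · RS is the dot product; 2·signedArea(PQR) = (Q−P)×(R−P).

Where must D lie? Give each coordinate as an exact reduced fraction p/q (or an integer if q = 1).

1. D_x = 0  [DC · AB = -125/3 ∩ 2·signedArea(DAB) = 283/3]
2. D_y = 5/3  [DC · AB = -125/3 ∩ 2·signedArea(DAB) = 283/3]
   → D = (0, 5/3)

D = (0, 5/3)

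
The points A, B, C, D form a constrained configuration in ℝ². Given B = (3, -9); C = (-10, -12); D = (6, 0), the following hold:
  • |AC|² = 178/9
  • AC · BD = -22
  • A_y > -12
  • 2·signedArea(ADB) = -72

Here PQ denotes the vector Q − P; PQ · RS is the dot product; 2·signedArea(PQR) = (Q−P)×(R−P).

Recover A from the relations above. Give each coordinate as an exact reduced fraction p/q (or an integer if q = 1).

1. A_x = -17/3  [AC · BD = -22 ∩ 2·signedArea(ADB) = -72]
2. A_y = -11  [AC · BD = -22 ∩ 2·signedArea(ADB) = -72]
   → A = (-17/3, -11)

A = (-17/3, -11)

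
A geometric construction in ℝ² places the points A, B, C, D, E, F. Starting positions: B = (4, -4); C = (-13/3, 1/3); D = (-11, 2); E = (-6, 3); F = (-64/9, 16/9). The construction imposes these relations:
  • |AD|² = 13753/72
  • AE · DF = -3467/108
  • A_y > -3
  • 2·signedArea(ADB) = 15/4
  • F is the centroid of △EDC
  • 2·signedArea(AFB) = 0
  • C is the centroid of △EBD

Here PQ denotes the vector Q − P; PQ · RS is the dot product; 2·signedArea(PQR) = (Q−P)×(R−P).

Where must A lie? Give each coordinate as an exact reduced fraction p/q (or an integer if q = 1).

1. A_x = 23/12  [2·signedArea(AFB) = 0 ∩ 2·signedArea(ADB) = 15/4]
2. A_y = -35/12  [2·signedArea(AFB) = 0 ∩ 2·signedArea(ADB) = 15/4]
   → A = (23/12, -35/12)

A = (23/12, -35/12)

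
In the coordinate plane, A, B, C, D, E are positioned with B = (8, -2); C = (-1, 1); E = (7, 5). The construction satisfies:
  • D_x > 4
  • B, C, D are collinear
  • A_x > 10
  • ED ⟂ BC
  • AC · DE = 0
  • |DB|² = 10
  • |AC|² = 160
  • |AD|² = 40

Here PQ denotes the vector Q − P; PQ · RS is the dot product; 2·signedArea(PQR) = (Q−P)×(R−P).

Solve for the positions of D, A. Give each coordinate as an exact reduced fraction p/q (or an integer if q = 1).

A = (11, -3)
D = (5, -1)

1. D_x = 5  [B, C, D are collinear ∩ ED ⟂ BC]
2. D_y = -1  [B, C, D are collinear ∩ ED ⟂ BC]
   → D = (5, -1)
3. A_x = 11  [line -2·x + -6·y + 4 = 0 ∩ |AD|² = 40]
4. A_y = -3  [line -2·x + -6·y + 4 = 0 ∩ |AD|² = 40]
   → A = (11, -3)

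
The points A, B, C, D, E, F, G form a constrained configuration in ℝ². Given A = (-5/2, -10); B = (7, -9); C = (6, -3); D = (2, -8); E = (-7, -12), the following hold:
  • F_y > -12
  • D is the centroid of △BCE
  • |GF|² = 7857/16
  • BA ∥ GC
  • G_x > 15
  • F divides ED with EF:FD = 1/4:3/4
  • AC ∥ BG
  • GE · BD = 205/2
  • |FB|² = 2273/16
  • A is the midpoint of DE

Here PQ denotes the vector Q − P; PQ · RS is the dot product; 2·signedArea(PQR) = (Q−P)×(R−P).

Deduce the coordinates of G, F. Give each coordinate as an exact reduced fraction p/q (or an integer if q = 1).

F = (-19/4, -11)
G = (31/2, -2)

1. G_x = 31/2  [BA ∥ GC ∩ AC ∥ BG]
2. G_y = -2  [BA ∥ GC ∩ AC ∥ BG]
   → G = (31/2, -2)
3. F_x = -19/4  [F divides ED with EF:FD = 1/4:3/4]
4. F_y = -11  [F divides ED with EF:FD = 1/4:3/4]
   → F = (-19/4, -11)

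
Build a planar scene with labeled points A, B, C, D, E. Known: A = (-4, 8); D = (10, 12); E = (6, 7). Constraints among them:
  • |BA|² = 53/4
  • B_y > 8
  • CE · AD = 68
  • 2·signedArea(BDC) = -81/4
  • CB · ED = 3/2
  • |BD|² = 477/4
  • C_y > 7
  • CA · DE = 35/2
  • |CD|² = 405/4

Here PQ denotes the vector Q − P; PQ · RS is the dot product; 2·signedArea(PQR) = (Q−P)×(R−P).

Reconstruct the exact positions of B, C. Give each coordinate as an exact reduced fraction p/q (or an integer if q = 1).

B = (-1/2, 9)
C = (1, 15/2)

1. C_x = 1  [CE · AD = 68 ∩ CA · DE = 35/2]
2. C_y = 15/2  [CE · AD = 68 ∩ CA · DE = 35/2]
   → C = (1, 15/2)
3. B_x = -1/2  [2·signedArea(BDC) = -81/4 ∩ CB · ED = 3/2]
4. B_y = 9  [2·signedArea(BDC) = -81/4 ∩ CB · ED = 3/2]
   → B = (-1/2, 9)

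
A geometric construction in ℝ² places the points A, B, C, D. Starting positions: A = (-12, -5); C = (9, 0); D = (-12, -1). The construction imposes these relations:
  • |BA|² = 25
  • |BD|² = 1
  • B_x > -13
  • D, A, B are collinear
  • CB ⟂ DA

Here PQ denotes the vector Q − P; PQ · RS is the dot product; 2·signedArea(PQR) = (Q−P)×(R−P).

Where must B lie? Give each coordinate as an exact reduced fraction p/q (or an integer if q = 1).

B = (-12, 0)

1. B_x = -12  [D, A, B are collinear ∩ CB ⟂ DA]
2. B_y = 0  [D, A, B are collinear ∩ CB ⟂ DA]
   → B = (-12, 0)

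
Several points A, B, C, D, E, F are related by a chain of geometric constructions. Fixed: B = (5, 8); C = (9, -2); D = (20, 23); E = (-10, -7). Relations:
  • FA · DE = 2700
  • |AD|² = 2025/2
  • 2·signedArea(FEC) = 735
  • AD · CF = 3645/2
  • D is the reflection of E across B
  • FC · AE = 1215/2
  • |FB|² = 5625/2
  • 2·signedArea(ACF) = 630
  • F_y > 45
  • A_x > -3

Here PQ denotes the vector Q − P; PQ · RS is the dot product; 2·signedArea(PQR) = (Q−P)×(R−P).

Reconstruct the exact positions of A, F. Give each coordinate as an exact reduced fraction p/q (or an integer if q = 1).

A = (-5/2, 1/2)
F = (85/2, 91/2)

1. F_x = 85/2  [line -5·x + 19·y + -652 = 0 ∩ |FB|² = 5625/2]
2. F_y = 91/2  [line -5·x + 19·y + -652 = 0 ∩ |FB|² = 5625/2]
   → F = (85/2, 91/2)
3. A_x = -5/2  [2·signedArea(ACF) = 630 ∩ FC · AE = 1215/2]
4. A_y = 1/2  [2·signedArea(ACF) = 630 ∩ FC · AE = 1215/2]
   → A = (-5/2, 1/2)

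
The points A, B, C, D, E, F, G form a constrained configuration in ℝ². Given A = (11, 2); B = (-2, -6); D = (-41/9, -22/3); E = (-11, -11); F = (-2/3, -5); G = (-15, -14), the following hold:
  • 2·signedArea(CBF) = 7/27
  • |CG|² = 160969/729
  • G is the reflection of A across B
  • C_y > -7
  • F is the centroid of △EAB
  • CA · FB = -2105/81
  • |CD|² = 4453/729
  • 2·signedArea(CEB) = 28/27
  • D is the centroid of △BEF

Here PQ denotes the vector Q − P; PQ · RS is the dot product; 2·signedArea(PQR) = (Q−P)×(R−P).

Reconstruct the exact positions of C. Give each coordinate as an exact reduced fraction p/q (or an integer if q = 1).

1. C_x = -65/27  [2·signedArea(CEB) = 28/27 ∩ CA · FB = -2105/81]
2. C_y = -55/9  [2·signedArea(CEB) = 28/27 ∩ CA · FB = -2105/81]
   → C = (-65/27, -55/9)

C = (-65/27, -55/9)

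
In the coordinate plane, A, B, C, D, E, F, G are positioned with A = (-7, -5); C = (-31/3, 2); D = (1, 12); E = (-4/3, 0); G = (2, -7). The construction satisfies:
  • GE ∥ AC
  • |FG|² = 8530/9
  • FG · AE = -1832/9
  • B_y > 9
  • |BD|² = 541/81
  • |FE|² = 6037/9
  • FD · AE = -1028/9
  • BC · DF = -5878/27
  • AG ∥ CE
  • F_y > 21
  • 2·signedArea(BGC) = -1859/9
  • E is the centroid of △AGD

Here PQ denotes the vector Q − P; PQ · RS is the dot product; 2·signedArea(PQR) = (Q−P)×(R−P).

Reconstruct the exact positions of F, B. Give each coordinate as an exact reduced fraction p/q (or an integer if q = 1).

B = (19/9, 29/3)
F = (37/3, 22)

1. F_x = 37/3  [line -17/3·x + -5·y + 1619/9 = 0 ∩ |FG|² = 8530/9]
2. F_y = 22  [line -17/3·x + -5·y + 1619/9 = 0 ∩ |FG|² = 8530/9]
   → F = (37/3, 22)
3. B_x = 19/9  [2·signedArea(BGC) = -1859/9 ∩ BC · DF = -5878/27]
4. B_y = 29/3  [2·signedArea(BGC) = -1859/9 ∩ BC · DF = -5878/27]
   → B = (19/9, 29/3)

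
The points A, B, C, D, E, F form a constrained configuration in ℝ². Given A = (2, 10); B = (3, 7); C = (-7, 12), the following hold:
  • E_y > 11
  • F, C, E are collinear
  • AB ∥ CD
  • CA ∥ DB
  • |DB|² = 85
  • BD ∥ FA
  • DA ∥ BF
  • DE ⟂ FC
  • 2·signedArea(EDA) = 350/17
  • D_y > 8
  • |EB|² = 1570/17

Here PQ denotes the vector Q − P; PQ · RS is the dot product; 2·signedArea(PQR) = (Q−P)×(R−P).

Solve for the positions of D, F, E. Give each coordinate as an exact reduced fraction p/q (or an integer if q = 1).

1. D_x = -6  [CA ∥ DB ∩ AB ∥ CD]
2. D_y = 9  [CA ∥ DB ∩ AB ∥ CD]
   → D = (-6, 9)
3. F_x = 11  [BD ∥ FA ∩ DA ∥ BF]
4. F_y = 8  [BD ∥ FA ∩ DA ∥ BF]
   → F = (11, 8)
5. E_x = -92/17  [F, C, E are collinear ∩ DE ⟂ FC]
6. E_y = 198/17  [F, C, E are collinear ∩ DE ⟂ FC]
   → E = (-92/17, 198/17)

D = (-6, 9)
E = (-92/17, 198/17)
F = (11, 8)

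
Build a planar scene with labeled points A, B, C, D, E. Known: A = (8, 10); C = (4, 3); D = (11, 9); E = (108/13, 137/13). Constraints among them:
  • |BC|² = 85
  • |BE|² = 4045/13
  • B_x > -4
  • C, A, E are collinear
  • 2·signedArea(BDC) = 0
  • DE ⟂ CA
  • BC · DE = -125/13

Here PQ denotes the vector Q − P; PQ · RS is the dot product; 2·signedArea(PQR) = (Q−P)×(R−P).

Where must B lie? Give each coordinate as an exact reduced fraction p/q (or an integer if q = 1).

B = (-3, -3)

1. B_x = -3  [2·signedArea(BDC) = 0 ∩ BC · DE = -125/13]
2. B_y = -3  [2·signedArea(BDC) = 0 ∩ BC · DE = -125/13]
   → B = (-3, -3)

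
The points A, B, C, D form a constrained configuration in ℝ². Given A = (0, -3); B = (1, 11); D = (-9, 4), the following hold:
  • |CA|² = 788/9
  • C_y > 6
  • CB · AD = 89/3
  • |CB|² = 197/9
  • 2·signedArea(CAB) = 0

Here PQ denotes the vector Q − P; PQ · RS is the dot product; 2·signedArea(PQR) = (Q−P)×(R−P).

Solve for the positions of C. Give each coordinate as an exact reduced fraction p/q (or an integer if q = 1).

C = (2/3, 19/3)

1. C_x = 2/3  [2·signedArea(CAB) = 0 ∩ CB · AD = 89/3]
2. C_y = 19/3  [2·signedArea(CAB) = 0 ∩ CB · AD = 89/3]
   → C = (2/3, 19/3)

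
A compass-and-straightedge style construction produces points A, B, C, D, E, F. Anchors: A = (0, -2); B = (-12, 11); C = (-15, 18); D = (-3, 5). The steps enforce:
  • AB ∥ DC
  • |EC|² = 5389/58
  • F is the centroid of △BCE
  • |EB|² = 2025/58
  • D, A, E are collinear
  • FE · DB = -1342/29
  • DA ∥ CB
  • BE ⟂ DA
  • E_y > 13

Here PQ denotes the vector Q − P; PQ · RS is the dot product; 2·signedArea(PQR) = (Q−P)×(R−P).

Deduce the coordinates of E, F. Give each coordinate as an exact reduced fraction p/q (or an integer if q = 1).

1. E_x = -381/58  [D, A, E are collinear ∩ BE ⟂ DA]
2. E_y = 773/58  [D, A, E are collinear ∩ BE ⟂ DA]
   → E = (-381/58, 773/58)
3. F_x = -649/58  [F is the centroid of △BCE]
4. F_y = 2455/174  [F is the centroid of △BCE]
   → F = (-649/58, 2455/174)

E = (-381/58, 773/58)
F = (-649/58, 2455/174)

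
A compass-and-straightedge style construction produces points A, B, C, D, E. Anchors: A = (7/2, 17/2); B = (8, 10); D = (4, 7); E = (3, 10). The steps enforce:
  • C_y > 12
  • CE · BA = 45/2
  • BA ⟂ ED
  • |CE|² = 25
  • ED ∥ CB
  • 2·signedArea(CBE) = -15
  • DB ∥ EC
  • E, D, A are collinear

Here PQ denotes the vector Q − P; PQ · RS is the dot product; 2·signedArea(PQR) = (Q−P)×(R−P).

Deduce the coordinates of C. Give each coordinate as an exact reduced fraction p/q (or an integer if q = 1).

C = (7, 13)

1. C_x = 7  [ED ∥ CB ∩ DB ∥ EC]
2. C_y = 13  [ED ∥ CB ∩ DB ∥ EC]
   → C = (7, 13)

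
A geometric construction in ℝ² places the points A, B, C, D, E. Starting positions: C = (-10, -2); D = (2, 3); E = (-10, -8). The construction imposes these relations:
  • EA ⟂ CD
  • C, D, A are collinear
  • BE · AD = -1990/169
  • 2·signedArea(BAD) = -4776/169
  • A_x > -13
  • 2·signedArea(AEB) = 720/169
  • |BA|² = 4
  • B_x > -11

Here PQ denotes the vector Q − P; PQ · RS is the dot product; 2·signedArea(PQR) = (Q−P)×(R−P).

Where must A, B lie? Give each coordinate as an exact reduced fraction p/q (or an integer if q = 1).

A = (-2050/169, -488/169)
B = (-1810/169, -726/169)

1. A_x = -2050/169  [C, D, A are collinear ∩ EA ⟂ CD]
2. A_y = -488/169  [C, D, A are collinear ∩ EA ⟂ CD]
   → A = (-2050/169, -488/169)
3. B_x = -1810/169  [BE · AD = -1990/169 ∩ 2·signedArea(BAD) = -4776/169]
4. B_y = -726/169  [BE · AD = -1990/169 ∩ 2·signedArea(BAD) = -4776/169]
   → B = (-1810/169, -726/169)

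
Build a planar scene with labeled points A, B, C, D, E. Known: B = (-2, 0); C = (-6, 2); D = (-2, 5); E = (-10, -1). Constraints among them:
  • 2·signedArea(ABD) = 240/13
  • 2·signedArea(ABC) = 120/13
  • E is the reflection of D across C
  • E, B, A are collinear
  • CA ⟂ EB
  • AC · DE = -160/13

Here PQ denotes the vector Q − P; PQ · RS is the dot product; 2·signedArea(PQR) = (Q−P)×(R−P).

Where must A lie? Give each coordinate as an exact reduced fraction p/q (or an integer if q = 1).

A = (-74/13, -6/13)

1. A_x = -74/13  [E, B, A are collinear ∩ CA ⟂ EB]
2. A_y = -6/13  [E, B, A are collinear ∩ CA ⟂ EB]
   → A = (-74/13, -6/13)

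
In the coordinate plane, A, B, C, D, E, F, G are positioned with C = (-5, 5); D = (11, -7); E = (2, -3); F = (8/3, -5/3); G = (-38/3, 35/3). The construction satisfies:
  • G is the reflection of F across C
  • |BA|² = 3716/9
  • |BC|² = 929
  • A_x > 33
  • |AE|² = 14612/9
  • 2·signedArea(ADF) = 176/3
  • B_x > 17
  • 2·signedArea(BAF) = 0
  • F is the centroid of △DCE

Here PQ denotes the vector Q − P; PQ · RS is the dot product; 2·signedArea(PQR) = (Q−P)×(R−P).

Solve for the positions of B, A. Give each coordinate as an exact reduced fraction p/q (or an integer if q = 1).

A = (100/3, -85/3)
B = (18, -15)

1. A_x = 100/3  [line -16/3·x + -25/3·y + -175/3 = 0 ∩ |AE|² = 14612/9]
2. A_y = -85/3  [line -16/3·x + -25/3·y + -175/3 = 0 ∩ |AE|² = 14612/9]
   → A = (100/3, -85/3)
3. B_x = 18  [line -80/3·x + -92/3·y + 20 = 0 ∩ |BC|² = 929]
4. B_y = -15  [line -80/3·x + -92/3·y + 20 = 0 ∩ |BC|² = 929]
   → B = (18, -15)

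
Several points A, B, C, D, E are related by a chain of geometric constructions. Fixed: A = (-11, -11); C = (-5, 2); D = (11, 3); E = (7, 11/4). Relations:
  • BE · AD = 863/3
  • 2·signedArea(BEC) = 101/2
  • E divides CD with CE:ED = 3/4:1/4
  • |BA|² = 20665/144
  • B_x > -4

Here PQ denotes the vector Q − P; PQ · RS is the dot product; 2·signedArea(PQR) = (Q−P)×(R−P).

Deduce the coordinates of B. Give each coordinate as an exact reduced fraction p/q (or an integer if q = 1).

B = (-3, -25/12)

1. B_x = -3  [2·signedArea(BEC) = 101/2 ∩ BE · AD = 863/3]
2. B_y = -25/12  [2·signedArea(BEC) = 101/2 ∩ BE · AD = 863/3]
   → B = (-3, -25/12)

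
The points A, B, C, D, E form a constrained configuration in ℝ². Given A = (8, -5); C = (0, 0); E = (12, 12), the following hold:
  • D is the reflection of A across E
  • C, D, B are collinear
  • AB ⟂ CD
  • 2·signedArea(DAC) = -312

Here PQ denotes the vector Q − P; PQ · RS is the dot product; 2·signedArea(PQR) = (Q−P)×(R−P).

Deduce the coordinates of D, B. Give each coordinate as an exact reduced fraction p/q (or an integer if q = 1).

1. D_x = 16  [D is the reflection of A across E]
2. D_y = 29  [D is the reflection of A across E]
   → D = (16, 29)
3. B_x = -272/1097  [C, D, B are collinear ∩ AB ⟂ CD]
4. B_y = -493/1097  [C, D, B are collinear ∩ AB ⟂ CD]
   → B = (-272/1097, -493/1097)

B = (-272/1097, -493/1097)
D = (16, 29)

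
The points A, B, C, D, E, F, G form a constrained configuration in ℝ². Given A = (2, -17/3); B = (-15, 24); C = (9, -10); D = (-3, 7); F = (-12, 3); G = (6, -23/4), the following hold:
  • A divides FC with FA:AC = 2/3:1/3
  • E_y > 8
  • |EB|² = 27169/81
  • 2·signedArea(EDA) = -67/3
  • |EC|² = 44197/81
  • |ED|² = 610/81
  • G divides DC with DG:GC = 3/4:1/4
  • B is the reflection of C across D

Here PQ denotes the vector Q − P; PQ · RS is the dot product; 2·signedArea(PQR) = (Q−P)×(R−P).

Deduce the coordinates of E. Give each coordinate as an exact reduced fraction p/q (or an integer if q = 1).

1. E_x = -16/3  [line 38/3·x + 5·y + 76/3 = 0 ∩ |EC|² = 44197/81]
2. E_y = 76/9  [line 38/3·x + 5·y + 76/3 = 0 ∩ |EC|² = 44197/81]
   → E = (-16/3, 76/9)

E = (-16/3, 76/9)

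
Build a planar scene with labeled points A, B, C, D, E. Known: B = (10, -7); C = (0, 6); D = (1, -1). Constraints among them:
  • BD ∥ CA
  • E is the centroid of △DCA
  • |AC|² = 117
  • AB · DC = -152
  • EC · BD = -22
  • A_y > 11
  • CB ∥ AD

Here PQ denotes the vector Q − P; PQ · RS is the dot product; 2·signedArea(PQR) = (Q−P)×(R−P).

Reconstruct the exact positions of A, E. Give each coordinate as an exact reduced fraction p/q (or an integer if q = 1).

A = (-9, 12)
E = (-8/3, 17/3)

1. A_x = -9  [CB ∥ AD ∩ BD ∥ CA]
2. A_y = 12  [CB ∥ AD ∩ BD ∥ CA]
   → A = (-9, 12)
3. E_x = -8/3  [E is the centroid of △DCA]
4. E_y = 17/3  [E is the centroid of △DCA]
   → E = (-8/3, 17/3)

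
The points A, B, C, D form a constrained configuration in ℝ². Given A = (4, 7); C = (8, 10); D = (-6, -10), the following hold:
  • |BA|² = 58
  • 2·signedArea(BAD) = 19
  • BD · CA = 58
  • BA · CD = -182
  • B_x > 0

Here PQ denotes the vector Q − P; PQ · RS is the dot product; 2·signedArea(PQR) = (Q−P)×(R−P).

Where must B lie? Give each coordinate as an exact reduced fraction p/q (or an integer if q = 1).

B = (1, 0)

1. B_x = 1  [BA · CD = -182 ∩ BD · CA = 58]
2. B_y = 0  [BA · CD = -182 ∩ BD · CA = 58]
   → B = (1, 0)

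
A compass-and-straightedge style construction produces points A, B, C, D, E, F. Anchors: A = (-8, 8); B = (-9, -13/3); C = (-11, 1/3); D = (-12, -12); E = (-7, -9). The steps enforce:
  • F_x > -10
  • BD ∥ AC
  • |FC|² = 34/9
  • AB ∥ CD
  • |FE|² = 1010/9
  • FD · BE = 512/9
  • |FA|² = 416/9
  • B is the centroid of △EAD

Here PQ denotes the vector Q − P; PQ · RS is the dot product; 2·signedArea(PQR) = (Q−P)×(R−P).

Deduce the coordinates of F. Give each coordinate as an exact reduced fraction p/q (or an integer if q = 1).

F = (-28/3, 4/3)

1. F_x = -28/3  [line -2·x + 14/3·y + -224/9 = 0 ∩ |FC|² = 34/9]
2. F_y = 4/3  [line -2·x + 14/3·y + -224/9 = 0 ∩ |FC|² = 34/9]
   → F = (-28/3, 4/3)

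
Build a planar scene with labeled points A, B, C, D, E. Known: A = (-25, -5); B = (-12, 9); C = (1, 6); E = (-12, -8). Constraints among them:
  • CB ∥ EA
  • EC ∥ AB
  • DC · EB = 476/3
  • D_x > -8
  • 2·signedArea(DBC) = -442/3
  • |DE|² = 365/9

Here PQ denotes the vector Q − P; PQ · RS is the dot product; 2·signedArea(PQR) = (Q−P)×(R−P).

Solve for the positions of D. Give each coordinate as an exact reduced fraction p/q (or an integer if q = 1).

D = (-23/3, -10/3)

1. D_x = -23/3  [DC · EB = 476/3 ∩ 2·signedArea(DBC) = -442/3]
2. D_y = -10/3  [DC · EB = 476/3 ∩ 2·signedArea(DBC) = -442/3]
   → D = (-23/3, -10/3)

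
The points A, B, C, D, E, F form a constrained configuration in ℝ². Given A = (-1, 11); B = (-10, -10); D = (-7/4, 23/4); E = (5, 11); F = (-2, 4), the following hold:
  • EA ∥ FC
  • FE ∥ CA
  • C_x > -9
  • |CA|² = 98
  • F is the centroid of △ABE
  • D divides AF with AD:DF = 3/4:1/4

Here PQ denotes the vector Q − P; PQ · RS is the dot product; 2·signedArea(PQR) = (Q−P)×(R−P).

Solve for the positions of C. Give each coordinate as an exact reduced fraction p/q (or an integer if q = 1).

1. C_x = -8  [FE ∥ CA ∩ EA ∥ FC]
2. C_y = 4  [FE ∥ CA ∩ EA ∥ FC]
   → C = (-8, 4)

C = (-8, 4)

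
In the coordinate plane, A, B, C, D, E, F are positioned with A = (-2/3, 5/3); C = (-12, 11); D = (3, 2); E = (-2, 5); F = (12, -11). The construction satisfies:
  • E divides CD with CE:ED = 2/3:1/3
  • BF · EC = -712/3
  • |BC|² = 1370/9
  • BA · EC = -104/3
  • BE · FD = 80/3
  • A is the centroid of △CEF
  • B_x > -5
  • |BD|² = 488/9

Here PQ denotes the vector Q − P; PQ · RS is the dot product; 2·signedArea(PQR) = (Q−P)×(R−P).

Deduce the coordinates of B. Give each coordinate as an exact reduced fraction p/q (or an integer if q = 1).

1. B_x = -13/3  [BF · EC = -712/3 ∩ BE · FD = 80/3]
2. B_y = 4/3  [BF · EC = -712/3 ∩ BE · FD = 80/3]
   → B = (-13/3, 4/3)

B = (-13/3, 4/3)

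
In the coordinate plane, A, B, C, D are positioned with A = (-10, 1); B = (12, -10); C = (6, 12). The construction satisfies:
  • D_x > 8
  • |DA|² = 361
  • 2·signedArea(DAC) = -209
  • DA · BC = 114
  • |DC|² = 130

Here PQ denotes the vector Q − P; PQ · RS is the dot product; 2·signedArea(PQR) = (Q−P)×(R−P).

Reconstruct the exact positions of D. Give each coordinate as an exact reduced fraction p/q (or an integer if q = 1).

D = (9, 1)

1. D_x = 9  [2·signedArea(DAC) = -209 ∩ DA · BC = 114]
2. D_y = 1  [2·signedArea(DAC) = -209 ∩ DA · BC = 114]
   → D = (9, 1)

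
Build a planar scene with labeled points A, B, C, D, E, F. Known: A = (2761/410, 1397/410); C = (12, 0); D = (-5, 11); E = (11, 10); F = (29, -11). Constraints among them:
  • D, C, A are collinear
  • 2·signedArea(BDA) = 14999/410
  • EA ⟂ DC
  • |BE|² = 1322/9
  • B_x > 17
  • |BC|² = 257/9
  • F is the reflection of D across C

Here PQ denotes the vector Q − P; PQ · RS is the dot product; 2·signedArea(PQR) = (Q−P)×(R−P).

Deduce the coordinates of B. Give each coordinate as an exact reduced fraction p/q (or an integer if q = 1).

B = (52/3, -1/3)

1. B_x = 52/3  [line 3113/410·x + 4811/410·y + -10471/82 = 0 ∩ |BE|² = 1322/9]
2. B_y = -1/3  [line 3113/410·x + 4811/410·y + -10471/82 = 0 ∩ |BE|² = 1322/9]
   → B = (52/3, -1/3)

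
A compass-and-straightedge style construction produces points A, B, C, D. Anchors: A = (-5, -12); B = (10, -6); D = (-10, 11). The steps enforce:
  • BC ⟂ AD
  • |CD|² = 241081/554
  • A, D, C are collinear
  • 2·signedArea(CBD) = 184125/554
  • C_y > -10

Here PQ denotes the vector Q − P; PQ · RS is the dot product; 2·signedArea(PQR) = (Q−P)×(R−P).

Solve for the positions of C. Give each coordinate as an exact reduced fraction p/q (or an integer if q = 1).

1. C_x = -3085/554  [A, D, C are collinear ∩ BC ⟂ AD]
2. C_y = -5199/554  [A, D, C are collinear ∩ BC ⟂ AD]
   → C = (-3085/554, -5199/554)

C = (-3085/554, -5199/554)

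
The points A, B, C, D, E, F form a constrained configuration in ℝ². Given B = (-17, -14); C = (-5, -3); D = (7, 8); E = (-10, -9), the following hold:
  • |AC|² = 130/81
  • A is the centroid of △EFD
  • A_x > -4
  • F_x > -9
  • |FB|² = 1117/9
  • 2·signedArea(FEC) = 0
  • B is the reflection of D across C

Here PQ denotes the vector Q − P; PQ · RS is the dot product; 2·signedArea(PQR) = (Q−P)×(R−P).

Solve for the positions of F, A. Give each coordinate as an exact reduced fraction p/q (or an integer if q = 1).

A = (-34/9, -8/3)
F = (-25/3, -7)

1. F_x = -25/3  [line -6·x + 5·y + -15 = 0 ∩ |FB|² = 1117/9]
2. F_y = -7  [line -6·x + 5·y + -15 = 0 ∩ |FB|² = 1117/9]
   → F = (-25/3, -7)
3. A_x = -34/9  [A is the centroid of △EFD]
4. A_y = -8/3  [A is the centroid of △EFD]
   → A = (-34/9, -8/3)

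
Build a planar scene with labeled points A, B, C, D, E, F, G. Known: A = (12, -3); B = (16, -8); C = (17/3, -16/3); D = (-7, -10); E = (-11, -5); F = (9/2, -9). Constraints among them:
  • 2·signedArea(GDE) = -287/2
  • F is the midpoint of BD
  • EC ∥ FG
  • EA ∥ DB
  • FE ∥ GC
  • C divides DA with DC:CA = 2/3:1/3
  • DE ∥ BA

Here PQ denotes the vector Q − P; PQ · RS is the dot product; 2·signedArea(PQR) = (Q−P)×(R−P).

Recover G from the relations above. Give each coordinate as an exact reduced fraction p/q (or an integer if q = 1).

1. G_x = 127/6  [FE ∥ GC ∩ EC ∥ FG]
2. G_y = -28/3  [FE ∥ GC ∩ EC ∥ FG]
   → G = (127/6, -28/3)

G = (127/6, -28/3)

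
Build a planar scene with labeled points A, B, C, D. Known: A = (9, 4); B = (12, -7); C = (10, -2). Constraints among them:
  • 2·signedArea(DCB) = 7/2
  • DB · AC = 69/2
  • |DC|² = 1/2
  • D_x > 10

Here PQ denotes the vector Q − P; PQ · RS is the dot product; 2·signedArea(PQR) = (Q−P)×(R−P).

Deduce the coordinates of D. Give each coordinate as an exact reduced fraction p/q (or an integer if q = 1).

D = (21/2, -3/2)

1. D_x = 21/2  [DB · AC = 69/2 ∩ 2·signedArea(DCB) = 7/2]
2. D_y = -3/2  [DB · AC = 69/2 ∩ 2·signedArea(DCB) = 7/2]
   → D = (21/2, -3/2)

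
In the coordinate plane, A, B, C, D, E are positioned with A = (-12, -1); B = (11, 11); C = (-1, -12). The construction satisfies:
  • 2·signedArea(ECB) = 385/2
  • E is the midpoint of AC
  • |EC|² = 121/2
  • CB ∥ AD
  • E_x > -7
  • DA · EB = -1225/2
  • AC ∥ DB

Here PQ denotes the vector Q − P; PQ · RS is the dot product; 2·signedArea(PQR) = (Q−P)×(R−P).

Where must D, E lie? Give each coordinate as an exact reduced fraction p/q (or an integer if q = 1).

D = (0, 22)
E = (-13/2, -13/2)

1. D_x = 0  [AC ∥ DB ∩ CB ∥ AD]
2. D_y = 22  [AC ∥ DB ∩ CB ∥ AD]
   → D = (0, 22)
3. E_x = -13/2  [E is the midpoint of AC]
4. E_y = -13/2  [E is the midpoint of AC]
   → E = (-13/2, -13/2)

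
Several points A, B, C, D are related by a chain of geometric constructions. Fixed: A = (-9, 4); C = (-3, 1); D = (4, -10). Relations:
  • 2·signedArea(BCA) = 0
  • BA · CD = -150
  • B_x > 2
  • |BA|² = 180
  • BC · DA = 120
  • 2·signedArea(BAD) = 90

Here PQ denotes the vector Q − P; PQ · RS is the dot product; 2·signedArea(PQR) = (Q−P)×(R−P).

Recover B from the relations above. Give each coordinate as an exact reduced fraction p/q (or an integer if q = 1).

B = (3, -2)

1. B_x = 3  [2·signedArea(BCA) = 0 ∩ BC · DA = 120]
2. B_y = -2  [2·signedArea(BCA) = 0 ∩ BC · DA = 120]
   → B = (3, -2)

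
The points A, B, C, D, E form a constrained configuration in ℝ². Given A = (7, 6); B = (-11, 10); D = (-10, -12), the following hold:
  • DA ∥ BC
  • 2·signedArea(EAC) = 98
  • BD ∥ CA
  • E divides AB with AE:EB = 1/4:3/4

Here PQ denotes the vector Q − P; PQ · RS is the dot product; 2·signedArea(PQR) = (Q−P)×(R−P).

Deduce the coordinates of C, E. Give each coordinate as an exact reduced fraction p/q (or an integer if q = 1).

1. C_x = 6  [BD ∥ CA ∩ DA ∥ BC]
2. C_y = 28  [BD ∥ CA ∩ DA ∥ BC]
   → C = (6, 28)
3. E_x = 5/2  [E divides AB with AE:EB = 1/4:3/4]
4. E_y = 7  [E divides AB with AE:EB = 1/4:3/4]
   → E = (5/2, 7)

C = (6, 28)
E = (5/2, 7)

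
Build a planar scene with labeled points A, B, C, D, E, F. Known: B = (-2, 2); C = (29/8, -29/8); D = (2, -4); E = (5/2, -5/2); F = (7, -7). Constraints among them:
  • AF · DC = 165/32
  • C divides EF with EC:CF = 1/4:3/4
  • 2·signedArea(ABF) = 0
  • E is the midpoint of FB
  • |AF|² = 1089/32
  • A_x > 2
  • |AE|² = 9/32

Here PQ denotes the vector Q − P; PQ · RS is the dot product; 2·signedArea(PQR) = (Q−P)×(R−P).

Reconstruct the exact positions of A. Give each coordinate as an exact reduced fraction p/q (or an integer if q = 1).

1. A_x = 23/8  [2·signedArea(ABF) = 0 ∩ AF · DC = 165/32]
2. A_y = -23/8  [2·signedArea(ABF) = 0 ∩ AF · DC = 165/32]
   → A = (23/8, -23/8)

A = (23/8, -23/8)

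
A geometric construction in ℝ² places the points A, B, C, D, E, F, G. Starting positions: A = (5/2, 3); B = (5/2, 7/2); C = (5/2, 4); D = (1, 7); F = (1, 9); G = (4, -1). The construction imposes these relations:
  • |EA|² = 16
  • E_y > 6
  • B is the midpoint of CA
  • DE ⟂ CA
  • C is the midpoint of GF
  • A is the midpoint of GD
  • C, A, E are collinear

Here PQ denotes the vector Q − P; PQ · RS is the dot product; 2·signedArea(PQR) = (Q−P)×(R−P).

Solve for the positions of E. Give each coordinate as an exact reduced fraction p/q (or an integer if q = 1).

1. E_x = 5/2  [C, A, E are collinear ∩ DE ⟂ CA]
2. E_y = 7  [C, A, E are collinear ∩ DE ⟂ CA]
   → E = (5/2, 7)

E = (5/2, 7)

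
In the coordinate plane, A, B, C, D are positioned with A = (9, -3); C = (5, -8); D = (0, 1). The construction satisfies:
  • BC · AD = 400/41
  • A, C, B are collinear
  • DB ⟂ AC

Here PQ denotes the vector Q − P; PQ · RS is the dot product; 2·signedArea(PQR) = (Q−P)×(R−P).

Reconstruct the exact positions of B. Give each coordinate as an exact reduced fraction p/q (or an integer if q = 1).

B = (305/41, -203/41)

1. B_x = 305/41  [A, C, B are collinear ∩ DB ⟂ AC]
2. B_y = -203/41  [A, C, B are collinear ∩ DB ⟂ AC]
   → B = (305/41, -203/41)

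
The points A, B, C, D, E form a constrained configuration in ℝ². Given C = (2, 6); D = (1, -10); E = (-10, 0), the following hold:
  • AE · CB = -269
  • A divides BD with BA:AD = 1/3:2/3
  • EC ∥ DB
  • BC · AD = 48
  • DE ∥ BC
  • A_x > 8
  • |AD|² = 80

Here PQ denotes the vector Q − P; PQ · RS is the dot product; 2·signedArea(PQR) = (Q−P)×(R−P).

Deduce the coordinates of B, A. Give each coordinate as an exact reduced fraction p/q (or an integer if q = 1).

A = (9, -6)
B = (13, -4)

1. B_x = 13  [DE ∥ BC ∩ EC ∥ DB]
2. B_y = -4  [DE ∥ BC ∩ EC ∥ DB]
   → B = (13, -4)
3. A_x = 9  [A divides BD with BA:AD = 1/3:2/3]
4. A_y = -6  [A divides BD with BA:AD = 1/3:2/3]
   → A = (9, -6)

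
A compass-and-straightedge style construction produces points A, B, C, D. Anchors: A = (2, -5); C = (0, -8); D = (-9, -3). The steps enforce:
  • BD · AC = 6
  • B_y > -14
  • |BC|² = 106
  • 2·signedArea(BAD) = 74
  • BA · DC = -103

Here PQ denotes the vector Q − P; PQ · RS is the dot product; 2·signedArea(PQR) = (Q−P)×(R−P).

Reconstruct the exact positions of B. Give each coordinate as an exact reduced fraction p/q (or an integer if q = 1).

1. B_x = 9  [2·signedArea(BAD) = 74 ∩ BD · AC = 6]
2. B_y = -13  [2·signedArea(BAD) = 74 ∩ BD · AC = 6]
   → B = (9, -13)

B = (9, -13)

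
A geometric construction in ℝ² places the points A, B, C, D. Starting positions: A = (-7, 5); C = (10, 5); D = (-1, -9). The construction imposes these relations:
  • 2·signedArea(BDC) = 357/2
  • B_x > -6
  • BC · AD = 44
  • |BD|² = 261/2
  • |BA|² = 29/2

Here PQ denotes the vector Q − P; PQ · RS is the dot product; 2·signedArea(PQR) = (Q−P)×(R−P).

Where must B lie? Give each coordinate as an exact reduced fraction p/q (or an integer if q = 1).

B = (-11/2, 3/2)

1. B_x = -11/2  [BC · AD = 44 ∩ 2·signedArea(BDC) = 357/2]
2. B_y = 3/2  [BC · AD = 44 ∩ 2·signedArea(BDC) = 357/2]
   → B = (-11/2, 3/2)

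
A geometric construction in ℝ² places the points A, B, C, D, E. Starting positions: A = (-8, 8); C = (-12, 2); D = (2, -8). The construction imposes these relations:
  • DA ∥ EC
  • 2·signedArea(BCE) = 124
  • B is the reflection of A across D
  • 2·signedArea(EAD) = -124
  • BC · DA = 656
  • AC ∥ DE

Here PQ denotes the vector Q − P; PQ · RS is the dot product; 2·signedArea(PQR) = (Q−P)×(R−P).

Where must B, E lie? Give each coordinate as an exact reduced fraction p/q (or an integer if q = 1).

1. B_x = 12  [B is the reflection of A across D]
2. B_y = -24  [B is the reflection of A across D]
   → B = (12, -24)
3. E_x = -2  [DA ∥ EC ∩ AC ∥ DE]
4. E_y = -14  [DA ∥ EC ∩ AC ∥ DE]
   → E = (-2, -14)

B = (12, -24)
E = (-2, -14)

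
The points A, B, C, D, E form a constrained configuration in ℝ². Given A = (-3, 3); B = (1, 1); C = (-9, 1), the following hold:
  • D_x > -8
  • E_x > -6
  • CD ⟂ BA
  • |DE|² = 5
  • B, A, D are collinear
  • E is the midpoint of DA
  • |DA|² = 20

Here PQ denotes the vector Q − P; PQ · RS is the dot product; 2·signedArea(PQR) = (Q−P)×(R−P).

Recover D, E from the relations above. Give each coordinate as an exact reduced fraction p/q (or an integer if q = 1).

D = (-7, 5)
E = (-5, 4)

1. D_x = -7  [B, A, D are collinear ∩ CD ⟂ BA]
2. D_y = 5  [B, A, D are collinear ∩ CD ⟂ BA]
   → D = (-7, 5)
3. E_x = -5  [E is the midpoint of DA]
4. E_y = 4  [E is the midpoint of DA]
   → E = (-5, 4)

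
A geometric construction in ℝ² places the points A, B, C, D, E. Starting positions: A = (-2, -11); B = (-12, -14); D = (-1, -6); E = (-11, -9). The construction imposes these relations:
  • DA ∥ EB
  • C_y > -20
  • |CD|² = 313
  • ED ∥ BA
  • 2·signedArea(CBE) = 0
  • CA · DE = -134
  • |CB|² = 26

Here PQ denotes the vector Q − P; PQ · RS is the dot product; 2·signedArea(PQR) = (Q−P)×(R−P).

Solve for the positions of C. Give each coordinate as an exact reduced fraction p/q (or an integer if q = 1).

C = (-13, -19)

1. C_x = -13  [2·signedArea(CBE) = 0 ∩ CA · DE = -134]
2. C_y = -19  [2·signedArea(CBE) = 0 ∩ CA · DE = -134]
   → C = (-13, -19)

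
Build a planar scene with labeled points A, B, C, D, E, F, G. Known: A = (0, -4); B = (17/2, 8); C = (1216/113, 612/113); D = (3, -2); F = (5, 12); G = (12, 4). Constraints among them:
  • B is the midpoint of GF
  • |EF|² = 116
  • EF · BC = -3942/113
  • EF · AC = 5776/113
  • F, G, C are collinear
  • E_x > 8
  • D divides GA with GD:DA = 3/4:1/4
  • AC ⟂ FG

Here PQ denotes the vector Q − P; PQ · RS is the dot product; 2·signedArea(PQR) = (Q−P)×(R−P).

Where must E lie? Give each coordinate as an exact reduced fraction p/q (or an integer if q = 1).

1. E_x = 9  [EF · BC = -3942/113 ∩ EF · AC = 5776/113]
2. E_y = 2  [EF · BC = -3942/113 ∩ EF · AC = 5776/113]
   → E = (9, 2)

E = (9, 2)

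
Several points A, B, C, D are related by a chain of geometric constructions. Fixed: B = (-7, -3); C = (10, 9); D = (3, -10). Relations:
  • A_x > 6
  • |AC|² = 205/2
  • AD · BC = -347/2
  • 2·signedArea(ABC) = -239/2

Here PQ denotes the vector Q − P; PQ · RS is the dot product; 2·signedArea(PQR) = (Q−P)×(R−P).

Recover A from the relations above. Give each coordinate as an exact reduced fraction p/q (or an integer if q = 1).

1. A_x = 13/2  [2·signedArea(ABC) = -239/2 ∩ AD · BC = -347/2]
2. A_y = -1/2  [2·signedArea(ABC) = -239/2 ∩ AD · BC = -347/2]
   → A = (13/2, -1/2)

A = (13/2, -1/2)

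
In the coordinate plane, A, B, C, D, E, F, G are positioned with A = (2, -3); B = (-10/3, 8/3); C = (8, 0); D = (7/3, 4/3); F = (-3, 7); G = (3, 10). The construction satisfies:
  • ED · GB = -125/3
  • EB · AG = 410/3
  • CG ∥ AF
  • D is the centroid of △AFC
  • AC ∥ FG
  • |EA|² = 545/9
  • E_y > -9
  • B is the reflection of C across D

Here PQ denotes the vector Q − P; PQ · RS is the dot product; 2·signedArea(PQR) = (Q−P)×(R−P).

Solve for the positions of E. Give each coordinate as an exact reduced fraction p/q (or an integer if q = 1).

E = (22/3, -26/3)

1. E_x = 22/3  [EB · AG = 410/3 ∩ ED · GB = -125/3]
2. E_y = -26/3  [EB · AG = 410/3 ∩ ED · GB = -125/3]
   → E = (22/3, -26/3)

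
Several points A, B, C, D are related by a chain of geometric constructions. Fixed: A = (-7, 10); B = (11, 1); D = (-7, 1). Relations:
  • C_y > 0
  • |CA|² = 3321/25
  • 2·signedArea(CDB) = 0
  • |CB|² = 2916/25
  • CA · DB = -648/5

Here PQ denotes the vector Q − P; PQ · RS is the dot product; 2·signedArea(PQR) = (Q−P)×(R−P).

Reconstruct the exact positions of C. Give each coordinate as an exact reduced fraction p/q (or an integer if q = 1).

C = (1/5, 1)

1. C_x = 1/5  [2·signedArea(CDB) = 0 ∩ CA · DB = -648/5]
2. C_y = 1  [2·signedArea(CDB) = 0 ∩ CA · DB = -648/5]
   → C = (1/5, 1)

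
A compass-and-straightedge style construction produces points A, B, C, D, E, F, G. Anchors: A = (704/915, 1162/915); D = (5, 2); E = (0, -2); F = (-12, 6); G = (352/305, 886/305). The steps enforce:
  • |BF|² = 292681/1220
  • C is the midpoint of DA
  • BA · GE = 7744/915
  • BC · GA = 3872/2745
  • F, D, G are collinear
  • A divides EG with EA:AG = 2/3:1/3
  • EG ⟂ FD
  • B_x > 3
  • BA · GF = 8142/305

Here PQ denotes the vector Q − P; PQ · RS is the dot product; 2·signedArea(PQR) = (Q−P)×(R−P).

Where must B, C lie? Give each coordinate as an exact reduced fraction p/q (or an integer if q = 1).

B = (1877/610, 748/305)
C = (5279/1830, 1496/915)

1. B_x = 1877/610  [BA · GE = 7744/915 ∩ BA · GF = 8142/305]
2. B_y = 748/305  [BA · GE = 7744/915 ∩ BA · GF = 8142/305]
   → B = (1877/610, 748/305)
3. C_x = 5279/1830  [BC · GA = 3872/2745 ∩ C is the midpoint of DA]
4. C_y = 1496/915  [BC · GA = 3872/2745 ∩ C is the midpoint of DA]
   → C = (5279/1830, 1496/915)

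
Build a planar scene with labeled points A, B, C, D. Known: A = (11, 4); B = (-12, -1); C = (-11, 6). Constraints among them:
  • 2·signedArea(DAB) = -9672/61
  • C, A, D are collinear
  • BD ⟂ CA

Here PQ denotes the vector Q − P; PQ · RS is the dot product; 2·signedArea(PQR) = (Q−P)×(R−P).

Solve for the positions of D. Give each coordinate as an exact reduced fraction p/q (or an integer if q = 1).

D = (-693/61, 368/61)

1. D_x = -693/61  [C, A, D are collinear ∩ BD ⟂ CA]
2. D_y = 368/61  [C, A, D are collinear ∩ BD ⟂ CA]
   → D = (-693/61, 368/61)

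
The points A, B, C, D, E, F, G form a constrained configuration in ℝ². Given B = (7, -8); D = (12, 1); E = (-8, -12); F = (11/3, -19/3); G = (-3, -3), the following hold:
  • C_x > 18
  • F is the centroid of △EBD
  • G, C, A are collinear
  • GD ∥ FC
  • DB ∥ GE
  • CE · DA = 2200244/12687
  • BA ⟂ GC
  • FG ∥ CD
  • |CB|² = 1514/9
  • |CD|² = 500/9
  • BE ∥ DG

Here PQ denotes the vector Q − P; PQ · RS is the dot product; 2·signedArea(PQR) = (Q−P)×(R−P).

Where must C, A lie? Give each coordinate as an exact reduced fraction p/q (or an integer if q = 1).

A = (28913/4229, -11407/4229)
C = (56/3, -7/3)

1. C_x = 56/3  [FG ∥ CD ∩ GD ∥ FC]
2. C_y = -7/3  [FG ∥ CD ∩ GD ∥ FC]
   → C = (56/3, -7/3)
3. A_x = 28913/4229  [G, C, A are collinear ∩ BA ⟂ GC]
4. A_y = -11407/4229  [G, C, A are collinear ∩ BA ⟂ GC]
   → A = (28913/4229, -11407/4229)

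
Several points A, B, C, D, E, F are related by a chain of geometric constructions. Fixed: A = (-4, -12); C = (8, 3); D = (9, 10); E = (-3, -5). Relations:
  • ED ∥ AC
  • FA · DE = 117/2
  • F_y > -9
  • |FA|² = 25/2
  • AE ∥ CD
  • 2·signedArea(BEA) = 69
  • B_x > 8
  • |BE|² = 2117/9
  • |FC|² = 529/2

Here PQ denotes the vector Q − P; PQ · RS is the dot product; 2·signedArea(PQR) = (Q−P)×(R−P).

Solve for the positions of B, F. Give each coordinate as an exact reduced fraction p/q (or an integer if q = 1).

B = (25/3, 16/3)
F = (-7/2, -17/2)

1. B_x = 25/3  [line 7·x + -1·y + -53 = 0 ∩ |BE|² = 2117/9]
2. B_y = 16/3  [line 7·x + -1·y + -53 = 0 ∩ |BE|² = 2117/9]
   → B = (25/3, 16/3)
3. F_x = -7/2  [line 12·x + 15·y + 339/2 = 0 ∩ |FC|² = 529/2]
4. F_y = -17/2  [line 12·x + 15·y + 339/2 = 0 ∩ |FC|² = 529/2]
   → F = (-7/2, -17/2)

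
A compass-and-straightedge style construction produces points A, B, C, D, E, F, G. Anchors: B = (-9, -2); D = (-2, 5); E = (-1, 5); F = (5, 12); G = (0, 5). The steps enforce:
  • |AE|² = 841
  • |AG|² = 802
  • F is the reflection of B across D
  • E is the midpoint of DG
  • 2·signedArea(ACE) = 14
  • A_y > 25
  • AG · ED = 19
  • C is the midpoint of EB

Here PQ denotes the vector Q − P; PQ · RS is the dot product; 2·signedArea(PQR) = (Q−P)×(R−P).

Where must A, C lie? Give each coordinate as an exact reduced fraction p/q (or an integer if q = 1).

1. A_x = 19  [AG · ED = 19]
2. A_y = 26  [|AE|² = 841]
   → A = (19, 26)
3. C_x = -5  [C is the midpoint of EB]
4. C_y = 3/2  [C is the midpoint of EB]
   → C = (-5, 3/2)

A = (19, 26)
C = (-5, 3/2)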